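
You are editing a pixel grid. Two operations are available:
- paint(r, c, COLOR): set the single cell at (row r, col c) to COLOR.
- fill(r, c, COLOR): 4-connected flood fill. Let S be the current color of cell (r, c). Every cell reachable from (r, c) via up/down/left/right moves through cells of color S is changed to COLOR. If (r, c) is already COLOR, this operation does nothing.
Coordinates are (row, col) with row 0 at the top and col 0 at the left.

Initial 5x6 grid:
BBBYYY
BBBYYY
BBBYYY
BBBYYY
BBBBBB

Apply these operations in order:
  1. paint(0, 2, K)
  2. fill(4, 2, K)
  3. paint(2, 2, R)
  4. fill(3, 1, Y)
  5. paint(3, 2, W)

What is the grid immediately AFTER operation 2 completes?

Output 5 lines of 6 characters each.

After op 1 paint(0,2,K):
BBKYYY
BBBYYY
BBBYYY
BBBYYY
BBBBBB
After op 2 fill(4,2,K) [17 cells changed]:
KKKYYY
KKKYYY
KKKYYY
KKKYYY
KKKKKK

Answer: KKKYYY
KKKYYY
KKKYYY
KKKYYY
KKKKKK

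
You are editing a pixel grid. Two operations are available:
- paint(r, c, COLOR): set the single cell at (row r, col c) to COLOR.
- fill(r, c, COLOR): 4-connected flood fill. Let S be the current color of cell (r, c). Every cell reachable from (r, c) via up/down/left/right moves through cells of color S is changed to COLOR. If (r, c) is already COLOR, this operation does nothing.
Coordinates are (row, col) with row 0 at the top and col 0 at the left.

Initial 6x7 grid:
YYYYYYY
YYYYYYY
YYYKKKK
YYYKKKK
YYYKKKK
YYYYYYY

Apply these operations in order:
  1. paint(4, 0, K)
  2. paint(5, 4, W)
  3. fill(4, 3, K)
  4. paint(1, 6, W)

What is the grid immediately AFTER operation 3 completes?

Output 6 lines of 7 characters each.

Answer: YYYYYYY
YYYYYYY
YYYKKKK
YYYKKKK
KYYKKKK
YYYYWYY

Derivation:
After op 1 paint(4,0,K):
YYYYYYY
YYYYYYY
YYYKKKK
YYYKKKK
KYYKKKK
YYYYYYY
After op 2 paint(5,4,W):
YYYYYYY
YYYYYYY
YYYKKKK
YYYKKKK
KYYKKKK
YYYYWYY
After op 3 fill(4,3,K) [0 cells changed]:
YYYYYYY
YYYYYYY
YYYKKKK
YYYKKKK
KYYKKKK
YYYYWYY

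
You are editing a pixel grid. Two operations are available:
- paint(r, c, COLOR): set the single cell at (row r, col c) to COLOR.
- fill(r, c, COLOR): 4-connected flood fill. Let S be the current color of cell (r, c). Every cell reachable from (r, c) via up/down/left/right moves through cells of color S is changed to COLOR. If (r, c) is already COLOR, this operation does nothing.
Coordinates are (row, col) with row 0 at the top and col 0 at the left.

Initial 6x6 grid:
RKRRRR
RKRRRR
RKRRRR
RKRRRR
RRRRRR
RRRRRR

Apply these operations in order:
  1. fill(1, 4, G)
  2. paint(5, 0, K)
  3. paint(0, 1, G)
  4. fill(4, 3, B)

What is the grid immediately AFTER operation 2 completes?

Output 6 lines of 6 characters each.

After op 1 fill(1,4,G) [32 cells changed]:
GKGGGG
GKGGGG
GKGGGG
GKGGGG
GGGGGG
GGGGGG
After op 2 paint(5,0,K):
GKGGGG
GKGGGG
GKGGGG
GKGGGG
GGGGGG
KGGGGG

Answer: GKGGGG
GKGGGG
GKGGGG
GKGGGG
GGGGGG
KGGGGG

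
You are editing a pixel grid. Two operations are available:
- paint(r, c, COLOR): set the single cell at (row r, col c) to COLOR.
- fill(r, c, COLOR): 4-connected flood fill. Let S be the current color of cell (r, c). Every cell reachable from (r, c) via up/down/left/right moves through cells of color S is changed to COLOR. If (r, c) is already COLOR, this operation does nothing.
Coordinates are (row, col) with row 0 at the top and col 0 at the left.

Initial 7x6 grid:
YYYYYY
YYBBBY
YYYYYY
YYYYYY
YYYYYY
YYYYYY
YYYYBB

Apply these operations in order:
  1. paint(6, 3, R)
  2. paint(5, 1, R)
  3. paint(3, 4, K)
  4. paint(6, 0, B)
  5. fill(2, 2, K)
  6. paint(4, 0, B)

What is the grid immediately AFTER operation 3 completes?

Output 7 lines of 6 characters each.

After op 1 paint(6,3,R):
YYYYYY
YYBBBY
YYYYYY
YYYYYY
YYYYYY
YYYYYY
YYYRBB
After op 2 paint(5,1,R):
YYYYYY
YYBBBY
YYYYYY
YYYYYY
YYYYYY
YRYYYY
YYYRBB
After op 3 paint(3,4,K):
YYYYYY
YYBBBY
YYYYYY
YYYYKY
YYYYYY
YRYYYY
YYYRBB

Answer: YYYYYY
YYBBBY
YYYYYY
YYYYKY
YYYYYY
YRYYYY
YYYRBB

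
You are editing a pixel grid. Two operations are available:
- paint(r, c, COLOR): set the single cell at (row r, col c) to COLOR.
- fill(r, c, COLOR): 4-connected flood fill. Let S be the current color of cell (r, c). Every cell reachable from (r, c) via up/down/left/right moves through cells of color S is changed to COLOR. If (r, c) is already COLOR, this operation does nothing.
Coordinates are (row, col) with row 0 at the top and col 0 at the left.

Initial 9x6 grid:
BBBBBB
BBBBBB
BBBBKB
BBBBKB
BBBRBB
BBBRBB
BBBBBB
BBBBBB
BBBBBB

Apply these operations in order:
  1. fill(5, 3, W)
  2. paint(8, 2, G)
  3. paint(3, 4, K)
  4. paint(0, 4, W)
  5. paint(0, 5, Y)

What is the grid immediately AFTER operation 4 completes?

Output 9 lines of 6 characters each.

After op 1 fill(5,3,W) [2 cells changed]:
BBBBBB
BBBBBB
BBBBKB
BBBBKB
BBBWBB
BBBWBB
BBBBBB
BBBBBB
BBBBBB
After op 2 paint(8,2,G):
BBBBBB
BBBBBB
BBBBKB
BBBBKB
BBBWBB
BBBWBB
BBBBBB
BBBBBB
BBGBBB
After op 3 paint(3,4,K):
BBBBBB
BBBBBB
BBBBKB
BBBBKB
BBBWBB
BBBWBB
BBBBBB
BBBBBB
BBGBBB
After op 4 paint(0,4,W):
BBBBWB
BBBBBB
BBBBKB
BBBBKB
BBBWBB
BBBWBB
BBBBBB
BBBBBB
BBGBBB

Answer: BBBBWB
BBBBBB
BBBBKB
BBBBKB
BBBWBB
BBBWBB
BBBBBB
BBBBBB
BBGBBB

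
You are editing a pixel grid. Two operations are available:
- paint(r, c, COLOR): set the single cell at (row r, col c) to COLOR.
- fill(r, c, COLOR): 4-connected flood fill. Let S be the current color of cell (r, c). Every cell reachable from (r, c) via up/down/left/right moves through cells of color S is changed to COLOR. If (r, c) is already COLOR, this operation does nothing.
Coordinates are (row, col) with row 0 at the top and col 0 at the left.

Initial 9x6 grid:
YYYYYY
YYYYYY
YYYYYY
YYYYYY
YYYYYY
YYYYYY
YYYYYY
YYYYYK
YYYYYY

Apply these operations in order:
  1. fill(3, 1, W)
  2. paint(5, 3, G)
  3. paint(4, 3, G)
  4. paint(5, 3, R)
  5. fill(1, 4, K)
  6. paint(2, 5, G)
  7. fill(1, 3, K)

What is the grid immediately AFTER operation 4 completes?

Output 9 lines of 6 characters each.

After op 1 fill(3,1,W) [53 cells changed]:
WWWWWW
WWWWWW
WWWWWW
WWWWWW
WWWWWW
WWWWWW
WWWWWW
WWWWWK
WWWWWW
After op 2 paint(5,3,G):
WWWWWW
WWWWWW
WWWWWW
WWWWWW
WWWWWW
WWWGWW
WWWWWW
WWWWWK
WWWWWW
After op 3 paint(4,3,G):
WWWWWW
WWWWWW
WWWWWW
WWWWWW
WWWGWW
WWWGWW
WWWWWW
WWWWWK
WWWWWW
After op 4 paint(5,3,R):
WWWWWW
WWWWWW
WWWWWW
WWWWWW
WWWGWW
WWWRWW
WWWWWW
WWWWWK
WWWWWW

Answer: WWWWWW
WWWWWW
WWWWWW
WWWWWW
WWWGWW
WWWRWW
WWWWWW
WWWWWK
WWWWWW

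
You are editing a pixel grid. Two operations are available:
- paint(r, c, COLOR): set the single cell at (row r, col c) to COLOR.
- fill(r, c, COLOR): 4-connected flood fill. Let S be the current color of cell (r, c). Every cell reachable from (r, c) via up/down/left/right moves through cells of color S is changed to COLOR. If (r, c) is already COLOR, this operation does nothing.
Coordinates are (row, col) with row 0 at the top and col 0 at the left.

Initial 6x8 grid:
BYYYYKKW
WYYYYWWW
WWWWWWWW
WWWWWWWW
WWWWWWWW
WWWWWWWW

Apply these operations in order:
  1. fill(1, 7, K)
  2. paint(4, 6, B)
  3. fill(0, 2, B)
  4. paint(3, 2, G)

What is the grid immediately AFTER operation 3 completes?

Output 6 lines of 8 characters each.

After op 1 fill(1,7,K) [37 cells changed]:
BYYYYKKK
KYYYYKKK
KKKKKKKK
KKKKKKKK
KKKKKKKK
KKKKKKKK
After op 2 paint(4,6,B):
BYYYYKKK
KYYYYKKK
KKKKKKKK
KKKKKKKK
KKKKKKBK
KKKKKKKK
After op 3 fill(0,2,B) [8 cells changed]:
BBBBBKKK
KBBBBKKK
KKKKKKKK
KKKKKKKK
KKKKKKBK
KKKKKKKK

Answer: BBBBBKKK
KBBBBKKK
KKKKKKKK
KKKKKKKK
KKKKKKBK
KKKKKKKK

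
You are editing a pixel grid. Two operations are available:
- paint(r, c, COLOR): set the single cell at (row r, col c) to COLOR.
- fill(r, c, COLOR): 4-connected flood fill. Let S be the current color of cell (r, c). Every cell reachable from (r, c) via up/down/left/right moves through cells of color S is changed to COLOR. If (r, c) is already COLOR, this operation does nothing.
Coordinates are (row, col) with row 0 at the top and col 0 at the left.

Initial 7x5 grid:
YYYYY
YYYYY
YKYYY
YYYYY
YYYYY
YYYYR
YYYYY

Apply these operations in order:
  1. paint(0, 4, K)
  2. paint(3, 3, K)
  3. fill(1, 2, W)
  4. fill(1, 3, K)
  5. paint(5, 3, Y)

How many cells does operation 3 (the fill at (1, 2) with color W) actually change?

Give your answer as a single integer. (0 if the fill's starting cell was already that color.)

After op 1 paint(0,4,K):
YYYYK
YYYYY
YKYYY
YYYYY
YYYYY
YYYYR
YYYYY
After op 2 paint(3,3,K):
YYYYK
YYYYY
YKYYY
YYYKY
YYYYY
YYYYR
YYYYY
After op 3 fill(1,2,W) [31 cells changed]:
WWWWK
WWWWW
WKWWW
WWWKW
WWWWW
WWWWR
WWWWW

Answer: 31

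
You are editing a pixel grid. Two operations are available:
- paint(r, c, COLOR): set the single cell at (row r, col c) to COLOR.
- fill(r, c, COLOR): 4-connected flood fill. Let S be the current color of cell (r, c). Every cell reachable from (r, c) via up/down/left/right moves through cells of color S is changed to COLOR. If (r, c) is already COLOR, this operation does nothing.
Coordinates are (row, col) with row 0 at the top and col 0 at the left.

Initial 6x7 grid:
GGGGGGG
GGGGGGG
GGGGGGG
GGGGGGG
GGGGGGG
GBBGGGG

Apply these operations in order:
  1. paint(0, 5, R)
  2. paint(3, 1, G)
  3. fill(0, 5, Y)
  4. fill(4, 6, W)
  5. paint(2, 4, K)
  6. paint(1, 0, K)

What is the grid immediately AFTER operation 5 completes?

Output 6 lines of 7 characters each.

Answer: WWWWWYW
WWWWWWW
WWWWKWW
WWWWWWW
WWWWWWW
WBBWWWW

Derivation:
After op 1 paint(0,5,R):
GGGGGRG
GGGGGGG
GGGGGGG
GGGGGGG
GGGGGGG
GBBGGGG
After op 2 paint(3,1,G):
GGGGGRG
GGGGGGG
GGGGGGG
GGGGGGG
GGGGGGG
GBBGGGG
After op 3 fill(0,5,Y) [1 cells changed]:
GGGGGYG
GGGGGGG
GGGGGGG
GGGGGGG
GGGGGGG
GBBGGGG
After op 4 fill(4,6,W) [39 cells changed]:
WWWWWYW
WWWWWWW
WWWWWWW
WWWWWWW
WWWWWWW
WBBWWWW
After op 5 paint(2,4,K):
WWWWWYW
WWWWWWW
WWWWKWW
WWWWWWW
WWWWWWW
WBBWWWW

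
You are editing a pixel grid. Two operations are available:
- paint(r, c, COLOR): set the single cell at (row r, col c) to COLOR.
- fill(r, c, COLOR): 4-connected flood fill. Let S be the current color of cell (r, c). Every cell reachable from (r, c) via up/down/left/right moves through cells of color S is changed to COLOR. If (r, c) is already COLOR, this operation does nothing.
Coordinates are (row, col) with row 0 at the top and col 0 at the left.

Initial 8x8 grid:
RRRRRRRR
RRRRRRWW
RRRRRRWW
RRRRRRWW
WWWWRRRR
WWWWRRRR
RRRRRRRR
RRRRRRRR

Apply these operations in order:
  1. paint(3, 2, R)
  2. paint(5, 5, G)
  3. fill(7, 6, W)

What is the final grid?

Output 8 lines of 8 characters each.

After op 1 paint(3,2,R):
RRRRRRRR
RRRRRRWW
RRRRRRWW
RRRRRRWW
WWWWRRRR
WWWWRRRR
RRRRRRRR
RRRRRRRR
After op 2 paint(5,5,G):
RRRRRRRR
RRRRRRWW
RRRRRRWW
RRRRRRWW
WWWWRRRR
WWWWRGRR
RRRRRRRR
RRRRRRRR
After op 3 fill(7,6,W) [49 cells changed]:
WWWWWWWW
WWWWWWWW
WWWWWWWW
WWWWWWWW
WWWWWWWW
WWWWWGWW
WWWWWWWW
WWWWWWWW

Answer: WWWWWWWW
WWWWWWWW
WWWWWWWW
WWWWWWWW
WWWWWWWW
WWWWWGWW
WWWWWWWW
WWWWWWWW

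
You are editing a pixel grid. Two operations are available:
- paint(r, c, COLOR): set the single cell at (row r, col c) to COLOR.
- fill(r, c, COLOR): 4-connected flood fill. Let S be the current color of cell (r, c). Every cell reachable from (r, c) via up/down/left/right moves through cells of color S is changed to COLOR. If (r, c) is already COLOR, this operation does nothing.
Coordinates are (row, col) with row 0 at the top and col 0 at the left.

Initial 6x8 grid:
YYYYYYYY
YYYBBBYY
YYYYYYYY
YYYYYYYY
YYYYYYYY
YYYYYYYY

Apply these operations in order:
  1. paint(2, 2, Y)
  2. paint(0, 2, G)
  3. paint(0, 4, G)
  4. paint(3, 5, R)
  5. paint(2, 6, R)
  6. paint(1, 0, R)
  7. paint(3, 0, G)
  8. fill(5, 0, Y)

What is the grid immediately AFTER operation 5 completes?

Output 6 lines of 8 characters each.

After op 1 paint(2,2,Y):
YYYYYYYY
YYYBBBYY
YYYYYYYY
YYYYYYYY
YYYYYYYY
YYYYYYYY
After op 2 paint(0,2,G):
YYGYYYYY
YYYBBBYY
YYYYYYYY
YYYYYYYY
YYYYYYYY
YYYYYYYY
After op 3 paint(0,4,G):
YYGYGYYY
YYYBBBYY
YYYYYYYY
YYYYYYYY
YYYYYYYY
YYYYYYYY
After op 4 paint(3,5,R):
YYGYGYYY
YYYBBBYY
YYYYYYYY
YYYYYRYY
YYYYYYYY
YYYYYYYY
After op 5 paint(2,6,R):
YYGYGYYY
YYYBBBYY
YYYYYYRY
YYYYYRYY
YYYYYYYY
YYYYYYYY

Answer: YYGYGYYY
YYYBBBYY
YYYYYYRY
YYYYYRYY
YYYYYYYY
YYYYYYYY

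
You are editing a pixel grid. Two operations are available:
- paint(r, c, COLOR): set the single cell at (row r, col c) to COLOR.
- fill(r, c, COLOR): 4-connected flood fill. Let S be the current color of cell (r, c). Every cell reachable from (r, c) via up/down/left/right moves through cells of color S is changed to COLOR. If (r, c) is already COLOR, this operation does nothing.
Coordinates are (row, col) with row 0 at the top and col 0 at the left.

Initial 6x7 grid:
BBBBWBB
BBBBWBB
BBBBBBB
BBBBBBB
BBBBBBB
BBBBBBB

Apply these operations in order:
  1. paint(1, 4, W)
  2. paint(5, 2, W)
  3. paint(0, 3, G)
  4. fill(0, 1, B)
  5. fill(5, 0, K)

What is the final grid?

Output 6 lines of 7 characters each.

After op 1 paint(1,4,W):
BBBBWBB
BBBBWBB
BBBBBBB
BBBBBBB
BBBBBBB
BBBBBBB
After op 2 paint(5,2,W):
BBBBWBB
BBBBWBB
BBBBBBB
BBBBBBB
BBBBBBB
BBWBBBB
After op 3 paint(0,3,G):
BBBGWBB
BBBBWBB
BBBBBBB
BBBBBBB
BBBBBBB
BBWBBBB
After op 4 fill(0,1,B) [0 cells changed]:
BBBGWBB
BBBBWBB
BBBBBBB
BBBBBBB
BBBBBBB
BBWBBBB
After op 5 fill(5,0,K) [38 cells changed]:
KKKGWKK
KKKKWKK
KKKKKKK
KKKKKKK
KKKKKKK
KKWKKKK

Answer: KKKGWKK
KKKKWKK
KKKKKKK
KKKKKKK
KKKKKKK
KKWKKKK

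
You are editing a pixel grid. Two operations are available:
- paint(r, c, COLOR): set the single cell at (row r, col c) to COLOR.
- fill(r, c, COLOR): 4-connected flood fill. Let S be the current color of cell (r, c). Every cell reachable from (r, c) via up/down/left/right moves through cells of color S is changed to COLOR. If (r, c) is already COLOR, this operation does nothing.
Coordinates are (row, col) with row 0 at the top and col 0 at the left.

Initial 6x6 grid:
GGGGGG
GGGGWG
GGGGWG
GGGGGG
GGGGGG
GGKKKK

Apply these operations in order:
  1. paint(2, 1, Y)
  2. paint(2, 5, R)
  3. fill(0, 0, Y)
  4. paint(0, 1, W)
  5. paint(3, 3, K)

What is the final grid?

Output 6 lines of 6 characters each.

After op 1 paint(2,1,Y):
GGGGGG
GGGGWG
GYGGWG
GGGGGG
GGGGGG
GGKKKK
After op 2 paint(2,5,R):
GGGGGG
GGGGWG
GYGGWR
GGGGGG
GGGGGG
GGKKKK
After op 3 fill(0,0,Y) [28 cells changed]:
YYYYYY
YYYYWY
YYYYWR
YYYYYY
YYYYYY
YYKKKK
After op 4 paint(0,1,W):
YWYYYY
YYYYWY
YYYYWR
YYYYYY
YYYYYY
YYKKKK
After op 5 paint(3,3,K):
YWYYYY
YYYYWY
YYYYWR
YYYKYY
YYYYYY
YYKKKK

Answer: YWYYYY
YYYYWY
YYYYWR
YYYKYY
YYYYYY
YYKKKK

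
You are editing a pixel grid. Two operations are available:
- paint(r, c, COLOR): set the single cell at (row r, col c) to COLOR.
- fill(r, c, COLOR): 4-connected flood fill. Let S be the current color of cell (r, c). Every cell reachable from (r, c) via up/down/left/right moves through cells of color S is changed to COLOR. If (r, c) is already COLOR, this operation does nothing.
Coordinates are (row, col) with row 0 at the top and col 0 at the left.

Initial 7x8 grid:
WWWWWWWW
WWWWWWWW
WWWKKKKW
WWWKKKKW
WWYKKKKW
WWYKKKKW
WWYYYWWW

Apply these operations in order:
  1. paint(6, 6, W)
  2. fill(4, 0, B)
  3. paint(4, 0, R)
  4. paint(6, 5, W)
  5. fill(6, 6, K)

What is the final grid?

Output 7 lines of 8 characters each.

Answer: KKKKKKKK
KKKKKKKK
KKKKKKKK
KKKKKKKK
RKYKKKKK
KKYKKKKK
KKYYYWKK

Derivation:
After op 1 paint(6,6,W):
WWWWWWWW
WWWWWWWW
WWWKKKKW
WWWKKKKW
WWYKKKKW
WWYKKKKW
WWYYYWWW
After op 2 fill(4,0,B) [35 cells changed]:
BBBBBBBB
BBBBBBBB
BBBKKKKB
BBBKKKKB
BBYKKKKB
BBYKKKKB
BBYYYBBB
After op 3 paint(4,0,R):
BBBBBBBB
BBBBBBBB
BBBKKKKB
BBBKKKKB
RBYKKKKB
BBYKKKKB
BBYYYBBB
After op 4 paint(6,5,W):
BBBBBBBB
BBBBBBBB
BBBKKKKB
BBBKKKKB
RBYKKKKB
BBYKKKKB
BBYYYWBB
After op 5 fill(6,6,K) [33 cells changed]:
KKKKKKKK
KKKKKKKK
KKKKKKKK
KKKKKKKK
RKYKKKKK
KKYKKKKK
KKYYYWKK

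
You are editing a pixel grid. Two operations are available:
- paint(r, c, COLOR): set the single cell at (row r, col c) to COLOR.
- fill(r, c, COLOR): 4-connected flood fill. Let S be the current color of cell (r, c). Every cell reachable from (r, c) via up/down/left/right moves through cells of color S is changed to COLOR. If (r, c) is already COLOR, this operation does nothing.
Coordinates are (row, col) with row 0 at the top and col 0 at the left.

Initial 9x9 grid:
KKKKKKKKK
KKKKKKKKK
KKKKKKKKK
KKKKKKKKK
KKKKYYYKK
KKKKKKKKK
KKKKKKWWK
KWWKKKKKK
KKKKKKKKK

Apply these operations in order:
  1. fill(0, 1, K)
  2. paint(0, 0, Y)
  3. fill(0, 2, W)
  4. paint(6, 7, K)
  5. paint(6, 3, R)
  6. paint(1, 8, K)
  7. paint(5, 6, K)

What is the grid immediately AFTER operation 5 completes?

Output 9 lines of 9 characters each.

Answer: YWWWWWWWW
WWWWWWWWW
WWWWWWWWW
WWWWWWWWW
WWWWYYYWW
WWWWWWWWW
WWWRWWWKW
WWWWWWWWW
WWWWWWWWW

Derivation:
After op 1 fill(0,1,K) [0 cells changed]:
KKKKKKKKK
KKKKKKKKK
KKKKKKKKK
KKKKKKKKK
KKKKYYYKK
KKKKKKKKK
KKKKKKWWK
KWWKKKKKK
KKKKKKKKK
After op 2 paint(0,0,Y):
YKKKKKKKK
KKKKKKKKK
KKKKKKKKK
KKKKKKKKK
KKKKYYYKK
KKKKKKKKK
KKKKKKWWK
KWWKKKKKK
KKKKKKKKK
After op 3 fill(0,2,W) [73 cells changed]:
YWWWWWWWW
WWWWWWWWW
WWWWWWWWW
WWWWWWWWW
WWWWYYYWW
WWWWWWWWW
WWWWWWWWW
WWWWWWWWW
WWWWWWWWW
After op 4 paint(6,7,K):
YWWWWWWWW
WWWWWWWWW
WWWWWWWWW
WWWWWWWWW
WWWWYYYWW
WWWWWWWWW
WWWWWWWKW
WWWWWWWWW
WWWWWWWWW
After op 5 paint(6,3,R):
YWWWWWWWW
WWWWWWWWW
WWWWWWWWW
WWWWWWWWW
WWWWYYYWW
WWWWWWWWW
WWWRWWWKW
WWWWWWWWW
WWWWWWWWW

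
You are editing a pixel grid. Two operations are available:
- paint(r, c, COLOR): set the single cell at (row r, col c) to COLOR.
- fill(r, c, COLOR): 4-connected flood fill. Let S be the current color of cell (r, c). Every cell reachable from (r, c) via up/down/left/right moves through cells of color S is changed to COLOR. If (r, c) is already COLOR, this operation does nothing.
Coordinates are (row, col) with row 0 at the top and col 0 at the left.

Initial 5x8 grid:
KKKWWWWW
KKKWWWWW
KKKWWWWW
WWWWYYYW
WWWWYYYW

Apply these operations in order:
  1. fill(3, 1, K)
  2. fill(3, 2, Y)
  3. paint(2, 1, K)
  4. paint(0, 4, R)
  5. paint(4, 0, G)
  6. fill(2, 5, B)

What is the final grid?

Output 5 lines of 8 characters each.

Answer: BBBBRBBB
BBBBBBBB
BKBBBBBB
BBBBBBBB
GBBBBBBB

Derivation:
After op 1 fill(3,1,K) [25 cells changed]:
KKKKKKKK
KKKKKKKK
KKKKKKKK
KKKKYYYK
KKKKYYYK
After op 2 fill(3,2,Y) [34 cells changed]:
YYYYYYYY
YYYYYYYY
YYYYYYYY
YYYYYYYY
YYYYYYYY
After op 3 paint(2,1,K):
YYYYYYYY
YYYYYYYY
YKYYYYYY
YYYYYYYY
YYYYYYYY
After op 4 paint(0,4,R):
YYYYRYYY
YYYYYYYY
YKYYYYYY
YYYYYYYY
YYYYYYYY
After op 5 paint(4,0,G):
YYYYRYYY
YYYYYYYY
YKYYYYYY
YYYYYYYY
GYYYYYYY
After op 6 fill(2,5,B) [37 cells changed]:
BBBBRBBB
BBBBBBBB
BKBBBBBB
BBBBBBBB
GBBBBBBB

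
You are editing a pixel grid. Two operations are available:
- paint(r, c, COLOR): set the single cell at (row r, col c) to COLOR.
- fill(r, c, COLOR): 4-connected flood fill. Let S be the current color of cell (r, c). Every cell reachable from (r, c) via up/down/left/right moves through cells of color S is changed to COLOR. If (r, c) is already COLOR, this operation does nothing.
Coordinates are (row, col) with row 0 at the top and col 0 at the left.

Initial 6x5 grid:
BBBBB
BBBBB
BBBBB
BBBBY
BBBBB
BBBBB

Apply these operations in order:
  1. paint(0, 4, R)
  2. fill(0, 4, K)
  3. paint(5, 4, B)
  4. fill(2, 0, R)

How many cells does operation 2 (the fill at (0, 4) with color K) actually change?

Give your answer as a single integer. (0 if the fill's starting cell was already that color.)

Answer: 1

Derivation:
After op 1 paint(0,4,R):
BBBBR
BBBBB
BBBBB
BBBBY
BBBBB
BBBBB
After op 2 fill(0,4,K) [1 cells changed]:
BBBBK
BBBBB
BBBBB
BBBBY
BBBBB
BBBBB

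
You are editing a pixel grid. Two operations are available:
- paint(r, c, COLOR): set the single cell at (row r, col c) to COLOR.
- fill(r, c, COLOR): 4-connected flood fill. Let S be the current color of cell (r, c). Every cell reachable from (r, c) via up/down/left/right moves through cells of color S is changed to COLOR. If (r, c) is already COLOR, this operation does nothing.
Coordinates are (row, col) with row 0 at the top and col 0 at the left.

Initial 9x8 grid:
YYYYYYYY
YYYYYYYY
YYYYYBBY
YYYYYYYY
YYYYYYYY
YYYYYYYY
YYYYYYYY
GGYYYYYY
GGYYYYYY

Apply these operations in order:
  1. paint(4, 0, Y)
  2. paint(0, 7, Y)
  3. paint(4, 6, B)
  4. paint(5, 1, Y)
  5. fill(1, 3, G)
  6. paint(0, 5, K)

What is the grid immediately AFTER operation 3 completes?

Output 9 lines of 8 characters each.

After op 1 paint(4,0,Y):
YYYYYYYY
YYYYYYYY
YYYYYBBY
YYYYYYYY
YYYYYYYY
YYYYYYYY
YYYYYYYY
GGYYYYYY
GGYYYYYY
After op 2 paint(0,7,Y):
YYYYYYYY
YYYYYYYY
YYYYYBBY
YYYYYYYY
YYYYYYYY
YYYYYYYY
YYYYYYYY
GGYYYYYY
GGYYYYYY
After op 3 paint(4,6,B):
YYYYYYYY
YYYYYYYY
YYYYYBBY
YYYYYYYY
YYYYYYBY
YYYYYYYY
YYYYYYYY
GGYYYYYY
GGYYYYYY

Answer: YYYYYYYY
YYYYYYYY
YYYYYBBY
YYYYYYYY
YYYYYYBY
YYYYYYYY
YYYYYYYY
GGYYYYYY
GGYYYYYY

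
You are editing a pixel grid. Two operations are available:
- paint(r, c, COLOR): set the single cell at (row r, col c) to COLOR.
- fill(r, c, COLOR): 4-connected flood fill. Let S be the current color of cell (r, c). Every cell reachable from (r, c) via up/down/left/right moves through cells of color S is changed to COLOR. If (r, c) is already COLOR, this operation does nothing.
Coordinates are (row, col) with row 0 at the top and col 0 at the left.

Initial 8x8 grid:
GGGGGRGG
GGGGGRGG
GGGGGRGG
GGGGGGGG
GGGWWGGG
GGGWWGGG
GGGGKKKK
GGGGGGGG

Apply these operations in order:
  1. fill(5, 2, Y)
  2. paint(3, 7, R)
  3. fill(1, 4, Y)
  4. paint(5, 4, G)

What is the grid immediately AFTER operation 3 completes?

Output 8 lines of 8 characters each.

Answer: YYYYYRYY
YYYYYRYY
YYYYYRYY
YYYYYYYR
YYYWWYYY
YYYWWYYY
YYYYKKKK
YYYYYYYY

Derivation:
After op 1 fill(5,2,Y) [53 cells changed]:
YYYYYRYY
YYYYYRYY
YYYYYRYY
YYYYYYYY
YYYWWYYY
YYYWWYYY
YYYYKKKK
YYYYYYYY
After op 2 paint(3,7,R):
YYYYYRYY
YYYYYRYY
YYYYYRYY
YYYYYYYR
YYYWWYYY
YYYWWYYY
YYYYKKKK
YYYYYYYY
After op 3 fill(1,4,Y) [0 cells changed]:
YYYYYRYY
YYYYYRYY
YYYYYRYY
YYYYYYYR
YYYWWYYY
YYYWWYYY
YYYYKKKK
YYYYYYYY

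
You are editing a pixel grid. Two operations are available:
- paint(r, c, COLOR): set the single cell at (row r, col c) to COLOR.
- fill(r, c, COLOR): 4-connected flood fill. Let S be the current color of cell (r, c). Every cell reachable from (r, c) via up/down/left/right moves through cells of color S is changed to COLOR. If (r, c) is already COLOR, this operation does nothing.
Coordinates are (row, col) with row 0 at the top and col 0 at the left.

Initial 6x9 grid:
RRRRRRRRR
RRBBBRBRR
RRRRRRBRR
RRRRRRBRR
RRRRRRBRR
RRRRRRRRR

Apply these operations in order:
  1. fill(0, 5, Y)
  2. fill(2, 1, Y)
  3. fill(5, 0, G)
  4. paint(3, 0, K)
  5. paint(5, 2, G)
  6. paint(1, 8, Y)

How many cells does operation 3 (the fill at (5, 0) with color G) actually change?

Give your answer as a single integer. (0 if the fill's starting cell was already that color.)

Answer: 47

Derivation:
After op 1 fill(0,5,Y) [47 cells changed]:
YYYYYYYYY
YYBBBYBYY
YYYYYYBYY
YYYYYYBYY
YYYYYYBYY
YYYYYYYYY
After op 2 fill(2,1,Y) [0 cells changed]:
YYYYYYYYY
YYBBBYBYY
YYYYYYBYY
YYYYYYBYY
YYYYYYBYY
YYYYYYYYY
After op 3 fill(5,0,G) [47 cells changed]:
GGGGGGGGG
GGBBBGBGG
GGGGGGBGG
GGGGGGBGG
GGGGGGBGG
GGGGGGGGG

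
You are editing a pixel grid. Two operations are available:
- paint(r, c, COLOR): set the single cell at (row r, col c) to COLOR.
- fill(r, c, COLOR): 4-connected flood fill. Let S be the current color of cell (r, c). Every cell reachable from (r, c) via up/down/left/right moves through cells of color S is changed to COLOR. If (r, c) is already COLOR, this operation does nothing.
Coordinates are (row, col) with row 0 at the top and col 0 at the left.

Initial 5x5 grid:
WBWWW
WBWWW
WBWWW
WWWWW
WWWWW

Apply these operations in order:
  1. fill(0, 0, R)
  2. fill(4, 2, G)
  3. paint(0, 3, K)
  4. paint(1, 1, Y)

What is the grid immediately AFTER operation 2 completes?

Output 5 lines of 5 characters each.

After op 1 fill(0,0,R) [22 cells changed]:
RBRRR
RBRRR
RBRRR
RRRRR
RRRRR
After op 2 fill(4,2,G) [22 cells changed]:
GBGGG
GBGGG
GBGGG
GGGGG
GGGGG

Answer: GBGGG
GBGGG
GBGGG
GGGGG
GGGGG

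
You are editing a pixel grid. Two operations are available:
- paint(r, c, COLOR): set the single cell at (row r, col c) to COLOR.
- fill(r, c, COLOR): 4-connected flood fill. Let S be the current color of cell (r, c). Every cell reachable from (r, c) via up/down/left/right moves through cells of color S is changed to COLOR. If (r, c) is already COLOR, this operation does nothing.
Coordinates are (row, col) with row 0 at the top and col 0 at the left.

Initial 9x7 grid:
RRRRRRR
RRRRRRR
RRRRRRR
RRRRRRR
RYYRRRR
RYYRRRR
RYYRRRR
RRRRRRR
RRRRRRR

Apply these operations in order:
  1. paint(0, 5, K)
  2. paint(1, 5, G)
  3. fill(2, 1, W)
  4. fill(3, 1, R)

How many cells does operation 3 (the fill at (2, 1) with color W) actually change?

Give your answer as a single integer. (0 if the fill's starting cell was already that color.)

After op 1 paint(0,5,K):
RRRRRKR
RRRRRRR
RRRRRRR
RRRRRRR
RYYRRRR
RYYRRRR
RYYRRRR
RRRRRRR
RRRRRRR
After op 2 paint(1,5,G):
RRRRRKR
RRRRRGR
RRRRRRR
RRRRRRR
RYYRRRR
RYYRRRR
RYYRRRR
RRRRRRR
RRRRRRR
After op 3 fill(2,1,W) [55 cells changed]:
WWWWWKW
WWWWWGW
WWWWWWW
WWWWWWW
WYYWWWW
WYYWWWW
WYYWWWW
WWWWWWW
WWWWWWW

Answer: 55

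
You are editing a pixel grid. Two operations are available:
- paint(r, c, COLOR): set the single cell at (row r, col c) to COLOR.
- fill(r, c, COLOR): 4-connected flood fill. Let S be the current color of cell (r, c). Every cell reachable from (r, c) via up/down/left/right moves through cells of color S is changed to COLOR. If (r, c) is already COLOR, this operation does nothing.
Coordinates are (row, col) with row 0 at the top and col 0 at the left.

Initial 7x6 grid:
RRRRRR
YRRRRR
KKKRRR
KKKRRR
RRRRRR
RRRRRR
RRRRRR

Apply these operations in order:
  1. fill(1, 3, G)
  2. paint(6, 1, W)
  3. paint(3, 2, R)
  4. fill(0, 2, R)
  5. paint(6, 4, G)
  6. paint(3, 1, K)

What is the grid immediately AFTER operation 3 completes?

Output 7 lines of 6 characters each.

Answer: GGGGGG
YGGGGG
KKKGGG
KKRGGG
GGGGGG
GGGGGG
GWGGGG

Derivation:
After op 1 fill(1,3,G) [35 cells changed]:
GGGGGG
YGGGGG
KKKGGG
KKKGGG
GGGGGG
GGGGGG
GGGGGG
After op 2 paint(6,1,W):
GGGGGG
YGGGGG
KKKGGG
KKKGGG
GGGGGG
GGGGGG
GWGGGG
After op 3 paint(3,2,R):
GGGGGG
YGGGGG
KKKGGG
KKRGGG
GGGGGG
GGGGGG
GWGGGG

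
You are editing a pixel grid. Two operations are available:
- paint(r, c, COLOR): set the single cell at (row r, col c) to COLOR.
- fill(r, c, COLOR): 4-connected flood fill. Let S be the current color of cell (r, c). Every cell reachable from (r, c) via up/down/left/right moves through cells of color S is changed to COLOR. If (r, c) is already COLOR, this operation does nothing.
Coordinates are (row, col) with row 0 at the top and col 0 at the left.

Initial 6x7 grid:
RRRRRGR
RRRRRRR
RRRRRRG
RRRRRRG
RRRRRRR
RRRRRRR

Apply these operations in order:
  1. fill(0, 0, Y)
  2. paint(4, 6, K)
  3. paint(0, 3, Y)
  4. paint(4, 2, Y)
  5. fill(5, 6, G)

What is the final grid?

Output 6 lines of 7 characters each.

Answer: GGGGGGG
GGGGGGG
GGGGGGG
GGGGGGG
GGGGGGK
GGGGGGG

Derivation:
After op 1 fill(0,0,Y) [39 cells changed]:
YYYYYGY
YYYYYYY
YYYYYYG
YYYYYYG
YYYYYYY
YYYYYYY
After op 2 paint(4,6,K):
YYYYYGY
YYYYYYY
YYYYYYG
YYYYYYG
YYYYYYK
YYYYYYY
After op 3 paint(0,3,Y):
YYYYYGY
YYYYYYY
YYYYYYG
YYYYYYG
YYYYYYK
YYYYYYY
After op 4 paint(4,2,Y):
YYYYYGY
YYYYYYY
YYYYYYG
YYYYYYG
YYYYYYK
YYYYYYY
After op 5 fill(5,6,G) [38 cells changed]:
GGGGGGG
GGGGGGG
GGGGGGG
GGGGGGG
GGGGGGK
GGGGGGG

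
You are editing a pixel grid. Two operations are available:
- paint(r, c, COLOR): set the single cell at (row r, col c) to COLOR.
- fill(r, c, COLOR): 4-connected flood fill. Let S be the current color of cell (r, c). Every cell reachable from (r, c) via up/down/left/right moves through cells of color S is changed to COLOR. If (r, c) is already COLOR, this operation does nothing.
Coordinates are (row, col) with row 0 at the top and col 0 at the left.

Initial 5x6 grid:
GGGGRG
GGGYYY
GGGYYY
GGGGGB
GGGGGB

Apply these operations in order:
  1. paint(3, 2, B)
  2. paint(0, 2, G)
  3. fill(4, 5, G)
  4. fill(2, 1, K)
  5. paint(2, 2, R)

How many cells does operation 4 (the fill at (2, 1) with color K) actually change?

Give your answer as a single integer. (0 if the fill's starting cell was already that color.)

After op 1 paint(3,2,B):
GGGGRG
GGGYYY
GGGYYY
GGBGGB
GGGGGB
After op 2 paint(0,2,G):
GGGGRG
GGGYYY
GGGYYY
GGBGGB
GGGGGB
After op 3 fill(4,5,G) [2 cells changed]:
GGGGRG
GGGYYY
GGGYYY
GGBGGG
GGGGGG
After op 4 fill(2,1,K) [21 cells changed]:
KKKKRG
KKKYYY
KKKYYY
KKBKKK
KKKKKK

Answer: 21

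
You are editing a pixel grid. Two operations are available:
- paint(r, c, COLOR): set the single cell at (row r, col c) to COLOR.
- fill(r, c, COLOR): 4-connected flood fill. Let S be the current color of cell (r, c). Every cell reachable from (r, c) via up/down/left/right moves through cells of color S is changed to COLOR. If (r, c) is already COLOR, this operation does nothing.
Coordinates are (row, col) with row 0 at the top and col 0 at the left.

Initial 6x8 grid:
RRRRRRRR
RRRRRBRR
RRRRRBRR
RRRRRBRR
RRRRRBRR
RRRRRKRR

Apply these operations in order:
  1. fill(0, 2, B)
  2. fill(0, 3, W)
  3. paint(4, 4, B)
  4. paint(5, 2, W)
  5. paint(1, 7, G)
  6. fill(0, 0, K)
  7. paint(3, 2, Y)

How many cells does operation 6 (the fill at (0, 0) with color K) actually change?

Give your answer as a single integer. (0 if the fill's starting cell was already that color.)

After op 1 fill(0,2,B) [43 cells changed]:
BBBBBBBB
BBBBBBBB
BBBBBBBB
BBBBBBBB
BBBBBBBB
BBBBBKBB
After op 2 fill(0,3,W) [47 cells changed]:
WWWWWWWW
WWWWWWWW
WWWWWWWW
WWWWWWWW
WWWWWWWW
WWWWWKWW
After op 3 paint(4,4,B):
WWWWWWWW
WWWWWWWW
WWWWWWWW
WWWWWWWW
WWWWBWWW
WWWWWKWW
After op 4 paint(5,2,W):
WWWWWWWW
WWWWWWWW
WWWWWWWW
WWWWWWWW
WWWWBWWW
WWWWWKWW
After op 5 paint(1,7,G):
WWWWWWWW
WWWWWWWG
WWWWWWWW
WWWWWWWW
WWWWBWWW
WWWWWKWW
After op 6 fill(0,0,K) [45 cells changed]:
KKKKKKKK
KKKKKKKG
KKKKKKKK
KKKKKKKK
KKKKBKKK
KKKKKKKK

Answer: 45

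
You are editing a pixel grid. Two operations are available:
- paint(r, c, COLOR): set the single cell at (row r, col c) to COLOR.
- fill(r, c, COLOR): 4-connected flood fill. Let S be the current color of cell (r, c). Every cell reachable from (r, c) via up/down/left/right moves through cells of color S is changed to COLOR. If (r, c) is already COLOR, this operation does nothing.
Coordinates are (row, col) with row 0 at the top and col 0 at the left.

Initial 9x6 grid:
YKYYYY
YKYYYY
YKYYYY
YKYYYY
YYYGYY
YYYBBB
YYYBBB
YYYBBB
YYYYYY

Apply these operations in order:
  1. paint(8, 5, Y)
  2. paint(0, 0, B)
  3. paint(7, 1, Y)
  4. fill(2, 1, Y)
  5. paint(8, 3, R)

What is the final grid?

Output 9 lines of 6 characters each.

Answer: BYYYYY
YYYYYY
YYYYYY
YYYYYY
YYYGYY
YYYBBB
YYYBBB
YYYBBB
YYYRYY

Derivation:
After op 1 paint(8,5,Y):
YKYYYY
YKYYYY
YKYYYY
YKYYYY
YYYGYY
YYYBBB
YYYBBB
YYYBBB
YYYYYY
After op 2 paint(0,0,B):
BKYYYY
YKYYYY
YKYYYY
YKYYYY
YYYGYY
YYYBBB
YYYBBB
YYYBBB
YYYYYY
After op 3 paint(7,1,Y):
BKYYYY
YKYYYY
YKYYYY
YKYYYY
YYYGYY
YYYBBB
YYYBBB
YYYBBB
YYYYYY
After op 4 fill(2,1,Y) [4 cells changed]:
BYYYYY
YYYYYY
YYYYYY
YYYYYY
YYYGYY
YYYBBB
YYYBBB
YYYBBB
YYYYYY
After op 5 paint(8,3,R):
BYYYYY
YYYYYY
YYYYYY
YYYYYY
YYYGYY
YYYBBB
YYYBBB
YYYBBB
YYYRYY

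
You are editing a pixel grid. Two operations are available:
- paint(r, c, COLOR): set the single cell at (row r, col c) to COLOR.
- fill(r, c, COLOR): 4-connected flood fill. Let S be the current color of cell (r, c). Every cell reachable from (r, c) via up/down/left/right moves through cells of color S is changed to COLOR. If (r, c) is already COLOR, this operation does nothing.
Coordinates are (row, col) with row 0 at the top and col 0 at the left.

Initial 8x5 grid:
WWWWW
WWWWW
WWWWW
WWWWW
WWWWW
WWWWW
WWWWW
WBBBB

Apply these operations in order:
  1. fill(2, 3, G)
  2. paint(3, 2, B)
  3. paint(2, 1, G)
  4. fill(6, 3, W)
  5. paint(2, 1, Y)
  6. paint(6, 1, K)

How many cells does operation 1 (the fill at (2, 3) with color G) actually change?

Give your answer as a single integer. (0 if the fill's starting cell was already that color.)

After op 1 fill(2,3,G) [36 cells changed]:
GGGGG
GGGGG
GGGGG
GGGGG
GGGGG
GGGGG
GGGGG
GBBBB

Answer: 36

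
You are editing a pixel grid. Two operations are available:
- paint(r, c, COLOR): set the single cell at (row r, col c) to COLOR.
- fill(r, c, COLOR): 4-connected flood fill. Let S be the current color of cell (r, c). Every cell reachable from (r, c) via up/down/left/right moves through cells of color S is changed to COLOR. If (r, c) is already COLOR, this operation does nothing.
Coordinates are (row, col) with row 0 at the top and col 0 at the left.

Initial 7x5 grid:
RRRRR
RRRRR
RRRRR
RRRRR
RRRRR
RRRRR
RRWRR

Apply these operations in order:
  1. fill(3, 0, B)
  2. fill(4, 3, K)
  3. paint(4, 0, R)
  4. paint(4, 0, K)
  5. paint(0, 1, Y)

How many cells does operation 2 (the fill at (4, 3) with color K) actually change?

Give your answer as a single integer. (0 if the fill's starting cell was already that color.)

After op 1 fill(3,0,B) [34 cells changed]:
BBBBB
BBBBB
BBBBB
BBBBB
BBBBB
BBBBB
BBWBB
After op 2 fill(4,3,K) [34 cells changed]:
KKKKK
KKKKK
KKKKK
KKKKK
KKKKK
KKKKK
KKWKK

Answer: 34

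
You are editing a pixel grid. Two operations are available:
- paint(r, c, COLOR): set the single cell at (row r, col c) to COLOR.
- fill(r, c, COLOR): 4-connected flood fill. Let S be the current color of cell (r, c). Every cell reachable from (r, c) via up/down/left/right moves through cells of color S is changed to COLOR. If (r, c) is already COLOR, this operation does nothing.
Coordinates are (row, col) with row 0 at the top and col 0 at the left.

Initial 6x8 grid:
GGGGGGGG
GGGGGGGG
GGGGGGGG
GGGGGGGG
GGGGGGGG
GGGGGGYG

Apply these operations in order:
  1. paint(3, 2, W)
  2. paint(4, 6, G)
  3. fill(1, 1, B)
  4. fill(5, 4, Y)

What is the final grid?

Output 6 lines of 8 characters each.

After op 1 paint(3,2,W):
GGGGGGGG
GGGGGGGG
GGGGGGGG
GGWGGGGG
GGGGGGGG
GGGGGGYG
After op 2 paint(4,6,G):
GGGGGGGG
GGGGGGGG
GGGGGGGG
GGWGGGGG
GGGGGGGG
GGGGGGYG
After op 3 fill(1,1,B) [46 cells changed]:
BBBBBBBB
BBBBBBBB
BBBBBBBB
BBWBBBBB
BBBBBBBB
BBBBBBYB
After op 4 fill(5,4,Y) [46 cells changed]:
YYYYYYYY
YYYYYYYY
YYYYYYYY
YYWYYYYY
YYYYYYYY
YYYYYYYY

Answer: YYYYYYYY
YYYYYYYY
YYYYYYYY
YYWYYYYY
YYYYYYYY
YYYYYYYY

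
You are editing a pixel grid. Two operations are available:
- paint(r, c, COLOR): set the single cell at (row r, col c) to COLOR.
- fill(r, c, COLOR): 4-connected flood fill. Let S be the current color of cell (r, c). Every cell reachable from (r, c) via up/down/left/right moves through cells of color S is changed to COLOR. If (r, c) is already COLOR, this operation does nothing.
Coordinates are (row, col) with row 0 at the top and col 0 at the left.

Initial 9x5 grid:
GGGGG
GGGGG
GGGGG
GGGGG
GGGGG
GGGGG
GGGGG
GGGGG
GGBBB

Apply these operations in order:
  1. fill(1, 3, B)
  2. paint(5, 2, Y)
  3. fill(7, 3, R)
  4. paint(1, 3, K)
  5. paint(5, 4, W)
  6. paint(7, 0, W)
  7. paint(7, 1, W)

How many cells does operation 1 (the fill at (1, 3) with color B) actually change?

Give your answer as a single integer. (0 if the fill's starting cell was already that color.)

Answer: 42

Derivation:
After op 1 fill(1,3,B) [42 cells changed]:
BBBBB
BBBBB
BBBBB
BBBBB
BBBBB
BBBBB
BBBBB
BBBBB
BBBBB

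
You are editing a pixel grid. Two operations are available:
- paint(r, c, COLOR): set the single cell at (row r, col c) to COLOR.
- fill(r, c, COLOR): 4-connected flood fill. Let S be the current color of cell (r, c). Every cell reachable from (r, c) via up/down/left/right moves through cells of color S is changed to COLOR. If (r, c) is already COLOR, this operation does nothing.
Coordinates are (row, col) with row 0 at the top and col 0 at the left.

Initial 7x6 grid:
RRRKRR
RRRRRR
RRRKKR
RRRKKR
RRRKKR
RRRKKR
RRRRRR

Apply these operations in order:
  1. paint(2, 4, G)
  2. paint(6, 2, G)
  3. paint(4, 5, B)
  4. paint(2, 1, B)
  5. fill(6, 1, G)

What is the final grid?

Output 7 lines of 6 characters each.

Answer: GGGKGG
GGGGGG
GBGKGG
GGGKKG
GGGKKB
GGGKKR
GGGRRR

Derivation:
After op 1 paint(2,4,G):
RRRKRR
RRRRRR
RRRKGR
RRRKKR
RRRKKR
RRRKKR
RRRRRR
After op 2 paint(6,2,G):
RRRKRR
RRRRRR
RRRKGR
RRRKKR
RRRKKR
RRRKKR
RRGRRR
After op 3 paint(4,5,B):
RRRKRR
RRRRRR
RRRKGR
RRRKKR
RRRKKB
RRRKKR
RRGRRR
After op 4 paint(2,1,B):
RRRKRR
RRRRRR
RBRKGR
RRRKKR
RRRKKB
RRRKKR
RRGRRR
After op 5 fill(6,1,G) [26 cells changed]:
GGGKGG
GGGGGG
GBGKGG
GGGKKG
GGGKKB
GGGKKR
GGGRRR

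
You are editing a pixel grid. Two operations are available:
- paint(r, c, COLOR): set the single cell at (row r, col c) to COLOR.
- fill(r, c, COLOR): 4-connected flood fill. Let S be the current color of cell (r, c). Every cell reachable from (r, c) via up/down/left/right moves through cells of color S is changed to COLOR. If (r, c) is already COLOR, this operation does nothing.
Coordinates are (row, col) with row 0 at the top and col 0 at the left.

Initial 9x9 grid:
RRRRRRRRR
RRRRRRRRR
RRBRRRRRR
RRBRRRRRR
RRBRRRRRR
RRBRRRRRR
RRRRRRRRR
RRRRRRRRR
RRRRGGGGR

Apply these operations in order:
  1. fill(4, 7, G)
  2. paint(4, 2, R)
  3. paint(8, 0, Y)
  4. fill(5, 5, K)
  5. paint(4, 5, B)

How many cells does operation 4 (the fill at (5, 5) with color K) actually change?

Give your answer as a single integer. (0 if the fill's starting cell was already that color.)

After op 1 fill(4,7,G) [73 cells changed]:
GGGGGGGGG
GGGGGGGGG
GGBGGGGGG
GGBGGGGGG
GGBGGGGGG
GGBGGGGGG
GGGGGGGGG
GGGGGGGGG
GGGGGGGGG
After op 2 paint(4,2,R):
GGGGGGGGG
GGGGGGGGG
GGBGGGGGG
GGBGGGGGG
GGRGGGGGG
GGBGGGGGG
GGGGGGGGG
GGGGGGGGG
GGGGGGGGG
After op 3 paint(8,0,Y):
GGGGGGGGG
GGGGGGGGG
GGBGGGGGG
GGBGGGGGG
GGRGGGGGG
GGBGGGGGG
GGGGGGGGG
GGGGGGGGG
YGGGGGGGG
After op 4 fill(5,5,K) [76 cells changed]:
KKKKKKKKK
KKKKKKKKK
KKBKKKKKK
KKBKKKKKK
KKRKKKKKK
KKBKKKKKK
KKKKKKKKK
KKKKKKKKK
YKKKKKKKK

Answer: 76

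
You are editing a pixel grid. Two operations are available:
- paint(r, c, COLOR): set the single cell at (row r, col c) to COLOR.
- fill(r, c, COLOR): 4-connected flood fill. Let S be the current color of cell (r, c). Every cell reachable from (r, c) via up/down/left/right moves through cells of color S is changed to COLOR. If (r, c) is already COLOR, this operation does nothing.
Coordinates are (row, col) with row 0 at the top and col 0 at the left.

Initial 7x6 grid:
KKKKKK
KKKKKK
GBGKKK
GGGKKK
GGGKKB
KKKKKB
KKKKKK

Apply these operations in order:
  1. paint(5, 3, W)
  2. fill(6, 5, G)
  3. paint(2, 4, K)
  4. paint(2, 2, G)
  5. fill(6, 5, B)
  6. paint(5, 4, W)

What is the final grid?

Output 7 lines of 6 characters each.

After op 1 paint(5,3,W):
KKKKKK
KKKKKK
GBGKKK
GGGKKK
GGGKKB
KKKWKB
KKKKKK
After op 2 fill(6,5,G) [30 cells changed]:
GGGGGG
GGGGGG
GBGGGG
GGGGGG
GGGGGB
GGGWGB
GGGGGG
After op 3 paint(2,4,K):
GGGGGG
GGGGGG
GBGGKG
GGGGGG
GGGGGB
GGGWGB
GGGGGG
After op 4 paint(2,2,G):
GGGGGG
GGGGGG
GBGGKG
GGGGGG
GGGGGB
GGGWGB
GGGGGG
After op 5 fill(6,5,B) [37 cells changed]:
BBBBBB
BBBBBB
BBBBKB
BBBBBB
BBBBBB
BBBWBB
BBBBBB
After op 6 paint(5,4,W):
BBBBBB
BBBBBB
BBBBKB
BBBBBB
BBBBBB
BBBWWB
BBBBBB

Answer: BBBBBB
BBBBBB
BBBBKB
BBBBBB
BBBBBB
BBBWWB
BBBBBB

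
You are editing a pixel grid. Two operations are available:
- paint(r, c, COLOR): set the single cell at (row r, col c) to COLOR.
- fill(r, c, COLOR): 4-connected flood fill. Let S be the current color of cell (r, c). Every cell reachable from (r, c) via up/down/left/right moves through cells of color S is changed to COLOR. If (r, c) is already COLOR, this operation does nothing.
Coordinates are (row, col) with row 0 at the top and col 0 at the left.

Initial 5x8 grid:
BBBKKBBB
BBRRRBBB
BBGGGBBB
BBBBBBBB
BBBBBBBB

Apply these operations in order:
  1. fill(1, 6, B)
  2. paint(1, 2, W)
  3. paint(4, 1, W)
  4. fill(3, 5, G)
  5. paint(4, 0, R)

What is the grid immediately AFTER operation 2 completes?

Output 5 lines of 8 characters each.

Answer: BBBKKBBB
BBWRRBBB
BBGGGBBB
BBBBBBBB
BBBBBBBB

Derivation:
After op 1 fill(1,6,B) [0 cells changed]:
BBBKKBBB
BBRRRBBB
BBGGGBBB
BBBBBBBB
BBBBBBBB
After op 2 paint(1,2,W):
BBBKKBBB
BBWRRBBB
BBGGGBBB
BBBBBBBB
BBBBBBBB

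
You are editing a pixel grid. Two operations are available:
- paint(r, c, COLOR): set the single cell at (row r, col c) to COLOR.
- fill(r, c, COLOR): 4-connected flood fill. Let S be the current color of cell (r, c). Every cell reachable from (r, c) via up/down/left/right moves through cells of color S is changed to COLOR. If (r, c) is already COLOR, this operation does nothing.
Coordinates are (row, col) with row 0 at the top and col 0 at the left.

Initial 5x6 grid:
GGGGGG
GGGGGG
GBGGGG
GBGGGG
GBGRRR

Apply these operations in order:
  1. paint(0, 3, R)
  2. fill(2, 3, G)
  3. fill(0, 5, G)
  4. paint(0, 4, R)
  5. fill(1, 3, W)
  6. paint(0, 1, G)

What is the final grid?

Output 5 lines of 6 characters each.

After op 1 paint(0,3,R):
GGGRGG
GGGGGG
GBGGGG
GBGGGG
GBGRRR
After op 2 fill(2,3,G) [0 cells changed]:
GGGRGG
GGGGGG
GBGGGG
GBGGGG
GBGRRR
After op 3 fill(0,5,G) [0 cells changed]:
GGGRGG
GGGGGG
GBGGGG
GBGGGG
GBGRRR
After op 4 paint(0,4,R):
GGGRRG
GGGGGG
GBGGGG
GBGGGG
GBGRRR
After op 5 fill(1,3,W) [22 cells changed]:
WWWRRW
WWWWWW
WBWWWW
WBWWWW
WBWRRR
After op 6 paint(0,1,G):
WGWRRW
WWWWWW
WBWWWW
WBWWWW
WBWRRR

Answer: WGWRRW
WWWWWW
WBWWWW
WBWWWW
WBWRRR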